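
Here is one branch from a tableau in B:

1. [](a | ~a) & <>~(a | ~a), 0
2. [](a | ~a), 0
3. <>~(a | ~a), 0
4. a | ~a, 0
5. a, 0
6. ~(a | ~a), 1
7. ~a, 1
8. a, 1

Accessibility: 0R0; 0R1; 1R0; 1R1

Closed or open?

Both a and ~a appear at 1.

Closed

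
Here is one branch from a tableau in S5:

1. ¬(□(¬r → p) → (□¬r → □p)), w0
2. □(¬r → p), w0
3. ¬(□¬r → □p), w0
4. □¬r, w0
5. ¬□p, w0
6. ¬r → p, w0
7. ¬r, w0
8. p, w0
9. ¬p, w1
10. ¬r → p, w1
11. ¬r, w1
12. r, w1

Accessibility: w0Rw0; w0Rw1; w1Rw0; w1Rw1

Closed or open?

Yes, closed

Both r and ¬r appear at w1.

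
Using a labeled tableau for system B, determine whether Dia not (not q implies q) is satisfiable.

1. Dia not (not q implies q), 0
2. not (not q implies q), 1   [Dia-rule on 1: fresh world 1, 0R1]
3. not q, 1   [neg-implies-rule on 2]
Accessibility: 0R0, 0R1, 1R0, 1R1

Yes, satisfiable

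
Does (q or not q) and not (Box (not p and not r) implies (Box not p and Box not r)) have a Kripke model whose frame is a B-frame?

Unsatisfiable (every branch closes)

1. (q or not q) and not (Box (not p and not r) implies (Box not p and Box not r)), w0
2. q or not q, w0   [and-rule on 1]
3. not (Box (not p and not r) implies (Box not p and Box not r)), w0   [and-rule on 1]
4. Box (not p and not r), w0   [neg-implies-rule on 3]
5. not (Box not p and Box not r), w0   [neg-implies-rule on 3]
6. not p and not r, w0   [Box-rule on 4 via w0Rw0]
7. not p, w0   [and-rule on 6]
8. not r, w0   [and-rule on 6]
9. not q, w0   [or-rule on 2 (branches; this branch)]
10. not Box not r, w0   [neg-and-rule on 5 (branches; this branch)]
11. r, w1   [neg-Box-rule on 10: fresh world w1, w0Rw1]
12. not p and not r, w1   [Box-rule on 4 via w0Rw1]
13. not p, w1   [and-rule on 12]
14. not r, w1   [and-rule on 12]
Accessibility: w0Rw0, w0Rw1, w1Rw0, w1Rw1
Branch closes: r and not r both at w1.
All branches of the tableau close; one closing branch shown above.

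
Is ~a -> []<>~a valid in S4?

Tableau for the negation ~(~a -> []<>~a):
1. ~(~a -> []<>~a), u
2. ~a, u
3. ~[]<>~a, u
4. ~<>~a, v
5. a, v
Accessibility: uRu, uRv, vRv
The negation has an open branch (countermodel exists).

Invalid (countermodel exists)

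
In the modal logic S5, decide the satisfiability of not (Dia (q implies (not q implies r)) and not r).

Yes, satisfiable

1. not (Dia (q implies (not q implies r)) and not r), u
2. r, u
Accessibility: uRu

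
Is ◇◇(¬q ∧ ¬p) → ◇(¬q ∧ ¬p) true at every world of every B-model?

Tableau for the negation ¬(◇◇(¬q ∧ ¬p) → ◇(¬q ∧ ¬p)):
1. ¬(◇◇(¬q ∧ ¬p) → ◇(¬q ∧ ¬p)), u
2. ◇◇(¬q ∧ ¬p), u
3. ¬◇(¬q ∧ ¬p), u
4. ¬(¬q ∧ ¬p), u
5. p, u
6. ◇(¬q ∧ ¬p), v
7. ¬(¬q ∧ ¬p), v
8. p, v
9. ¬q ∧ ¬p, w
10. ¬q, w
11. ¬p, w
Accessibility: uRu, uRv, vRu, vRv, vRw, wRv, wRw
The negation has an open branch (countermodel exists).

Invalid (countermodel exists)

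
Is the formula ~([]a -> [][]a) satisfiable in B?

Satisfiable

1. ~([]a -> [][]a), 0
2. []a, 0   [~->-rule on 1]
3. ~[][]a, 0   [~->-rule on 1]
4. a, 0   [[]-rule on 2 via 0R0]
5. ~[]a, 1   [~[]-rule on 3: fresh world 1, 0R1]
6. a, 1   [[]-rule on 2 via 0R1]
7. ~a, 2   [~[]-rule on 5: fresh world 2, 1R2]
Accessibility: 0R0, 0R1, 1R0, 1R1, 1R2, 2R1, 2R2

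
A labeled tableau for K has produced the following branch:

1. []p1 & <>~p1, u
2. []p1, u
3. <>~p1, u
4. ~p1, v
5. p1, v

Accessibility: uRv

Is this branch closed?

Both p1 and ~p1 appear at v.

Yes, closed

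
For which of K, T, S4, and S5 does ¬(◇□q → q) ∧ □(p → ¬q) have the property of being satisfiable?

K, T, S4

S4-tableau for the formula:
1. ¬(◇□q → q) ∧ □(p → ¬q), 0
2. ¬(◇□q → q), 0   [∧-rule on 1]
3. □(p → ¬q), 0   [∧-rule on 1]
4. ◇□q, 0   [¬→-rule on 2]
5. ¬q, 0   [¬→-rule on 2]
6. p → ¬q, 0   [□-rule on 3 via 0R0]
7. □q, 1   [◇-rule on 4: fresh world 1, 0R1]
8. p → ¬q, 1   [□-rule on 3 via 0R1]
9. q, 1   [□-rule on 7 via 1R1]
10. ¬p, 1   [→-rule on 8 (branches; this branch)]
Accessibility: 0R0, 0R1, 1R1
Complete open branch: satisfiable in S4, hence also in K, T (this S4-model is also a K-model and a T-model).
S5-tableau for the formula:
1. ¬(◇□q → q) ∧ □(p → ¬q), 0
2. ¬(◇□q → q), 0   [∧-rule on 1]
3. □(p → ¬q), 0   [∧-rule on 1]
4. ◇□q, 0   [¬→-rule on 2]
5. ¬q, 0   [¬→-rule on 2]
6. p → ¬q, 0   [□-rule on 3 via 0R0]
7. □q, 1   [◇-rule on 4: fresh world 1, 0R1]
8. p → ¬q, 1   [□-rule on 3 via 0R1]
9. q, 0   [□-rule on 7 via 1R0]
Accessibility: 0R0, 0R1, 1R0, 1R1
Branch closes: q and ¬q both at 0.
Every branch closes (one shown): unsatisfiable in S5.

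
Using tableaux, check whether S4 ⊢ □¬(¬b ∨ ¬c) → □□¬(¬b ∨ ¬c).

Tableau for the negation ¬(□¬(¬b ∨ ¬c) → □□¬(¬b ∨ ¬c)):
1. ¬(□¬(¬b ∨ ¬c) → □□¬(¬b ∨ ¬c)), w0
2. □¬(¬b ∨ ¬c), w0
3. ¬□□¬(¬b ∨ ¬c), w0
4. ¬(¬b ∨ ¬c), w0
5. b, w0
6. c, w0
7. ¬□¬(¬b ∨ ¬c), w1
8. ¬(¬b ∨ ¬c), w1
9. b, w1
10. c, w1
11. ¬b ∨ ¬c, w2
12. ¬(¬b ∨ ¬c), w2
13. b, w2
14. c, w2
15. ¬c, w2
Accessibility: w0Rw0, w0Rw1, w0Rw2, w1Rw1, w1Rw2, w2Rw2
Branch closes: c and ¬c both at w2.
Every branch of the negation's tableau closes; the branch above is one of them.

Valid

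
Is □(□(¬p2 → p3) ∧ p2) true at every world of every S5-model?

Invalid (countermodel exists)

Tableau for the negation ¬□(□(¬p2 → p3) ∧ p2):
1. ¬□(□(¬p2 → p3) ∧ p2), w0
2. ¬(□(¬p2 → p3) ∧ p2), w1
3. ¬p2, w1
Accessibility: w0Rw0, w0Rw1, w1Rw0, w1Rw1
The negation has an open branch (countermodel exists).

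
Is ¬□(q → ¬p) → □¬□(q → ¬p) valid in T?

Tableau for the negation ¬(¬□(q → ¬p) → □¬□(q → ¬p)):
1. ¬(¬□(q → ¬p) → □¬□(q → ¬p)), u
2. ¬□(q → ¬p), u   [¬→-rule on 1]
3. ¬□¬□(q → ¬p), u   [¬→-rule on 1]
4. ¬(q → ¬p), v   [¬□-rule on 2: fresh world v, uRv]
5. q, v   [¬→-rule on 4]
6. p, v   [¬→-rule on 4]
7. □(q → ¬p), w   [¬□-rule on 3: fresh world w, uRw]
8. q → ¬p, w   [□-rule on 7 via wRw]
9. ¬p, w   [→-rule on 8 (branches; this branch)]
Accessibility: uRu, uRv, uRw, vRv, wRw
The negation has an open branch (countermodel exists).

Not valid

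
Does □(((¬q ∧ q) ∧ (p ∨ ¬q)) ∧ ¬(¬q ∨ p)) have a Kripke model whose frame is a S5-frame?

Unsatisfiable (every branch closes)

1. □(((¬q ∧ q) ∧ (p ∨ ¬q)) ∧ ¬(¬q ∨ p)), u
2. ((¬q ∧ q) ∧ (p ∨ ¬q)) ∧ ¬(¬q ∨ p), u   [□-rule on 1 via uRu]
3. (¬q ∧ q) ∧ (p ∨ ¬q), u   [∧-rule on 2]
4. ¬(¬q ∨ p), u   [∧-rule on 2]
5. ¬q ∧ q, u   [∧-rule on 3]
6. p ∨ ¬q, u   [∧-rule on 3]
7. q, u   [¬∨-rule on 4]
8. ¬p, u   [¬∨-rule on 4]
9. ¬q, u   [∧-rule on 5]
Accessibility: uRu
Branch closes: q and ¬q both at u.
All branches of the tableau close; one closing branch shown above.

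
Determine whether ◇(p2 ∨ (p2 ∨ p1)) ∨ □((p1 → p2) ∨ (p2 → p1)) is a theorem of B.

Tableau for the negation ¬(◇(p2 ∨ (p2 ∨ p1)) ∨ □((p1 → p2) ∨ (p2 → p1))):
1. ¬(◇(p2 ∨ (p2 ∨ p1)) ∨ □((p1 → p2) ∨ (p2 → p1))), w0
2. ¬◇(p2 ∨ (p2 ∨ p1)), w0   [¬∨-rule on 1]
3. ¬□((p1 → p2) ∨ (p2 → p1)), w0   [¬∨-rule on 1]
4. ¬(p2 ∨ (p2 ∨ p1)), w0   [¬◇-rule on 2 via w0Rw0]
5. ¬p2, w0   [¬∨-rule on 4]
6. ¬(p2 ∨ p1), w0   [¬∨-rule on 4]
7. ¬p1, w0   [¬∨-rule on 6]
8. ¬((p1 → p2) ∨ (p2 → p1)), w1   [¬□-rule on 3: fresh world w1, w0Rw1]
9. ¬(p1 → p2), w1   [¬∨-rule on 8]
10. ¬(p2 → p1), w1   [¬∨-rule on 8]
11. p1, w1   [¬→-rule on 9]
12. ¬p2, w1   [¬→-rule on 9]
13. p2, w1   [¬→-rule on 10]
14. ¬p1, w1   [¬→-rule on 10]
Accessibility: w0Rw0, w0Rw1, w1Rw0, w1Rw1
Branch closes: p2 and ¬p2 both at w1.
All branches of the negation close; one closing branch shown above.

Valid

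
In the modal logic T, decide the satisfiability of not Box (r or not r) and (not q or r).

1. not Box (r or not r) and (not q or r), u
2. not Box (r or not r), u
3. not q or r, u
4. r, u
5. not (r or not r), v
6. not r, v
7. r, v
Accessibility: uRu, uRv, vRv
Branch closes: r and not r both at v.
Every branch closes; the branch above is one of them.

Unsatisfiable (every branch closes)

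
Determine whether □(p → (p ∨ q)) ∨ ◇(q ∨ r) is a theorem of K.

Tableau for the negation ¬(□(p → (p ∨ q)) ∨ ◇(q ∨ r)):
1. ¬(□(p → (p ∨ q)) ∨ ◇(q ∨ r)), 0
2. ¬□(p → (p ∨ q)), 0   [¬∨-rule on 1]
3. ¬◇(q ∨ r), 0   [¬∨-rule on 1]
4. ¬(p → (p ∨ q)), 1   [¬□-rule on 2: fresh world 1, 0R1]
5. p, 1   [¬→-rule on 4]
6. ¬(p ∨ q), 1   [¬→-rule on 4]
7. ¬p, 1   [¬∨-rule on 6]
8. ¬q, 1   [¬∨-rule on 6]
Accessibility: 0R1
Branch closes: p and ¬p both at 1.
Every branch of the negation's tableau closes; the branch above is one of them.

Yes, valid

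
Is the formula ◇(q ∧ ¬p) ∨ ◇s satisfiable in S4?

1. ◇(q ∧ ¬p) ∨ ◇s, w0
2. ◇s, w0
3. s, w1
Accessibility: w0Rw0, w0Rw1, w1Rw1

Satisfiable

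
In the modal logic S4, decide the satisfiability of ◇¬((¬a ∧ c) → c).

No, unsatisfiable

1. ◇¬((¬a ∧ c) → c), w0
2. ¬((¬a ∧ c) → c), w1
3. ¬a ∧ c, w1
4. ¬c, w1
5. ¬a, w1
6. c, w1
Accessibility: w0Rw0, w0Rw1, w1Rw1
Branch closes: c and ¬c both at w1.
All branches of the tableau close; one closing branch shown above.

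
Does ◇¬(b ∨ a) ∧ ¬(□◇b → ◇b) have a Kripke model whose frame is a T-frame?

Unsatisfiable

1. ◇¬(b ∨ a) ∧ ¬(□◇b → ◇b), w0
2. ◇¬(b ∨ a), w0   [∧-rule on 1]
3. ¬(□◇b → ◇b), w0   [∧-rule on 1]
4. □◇b, w0   [¬→-rule on 3]
5. ¬◇b, w0   [¬→-rule on 3]
6. ◇b, w0   [□-rule on 4 via w0Rw0]
7. ¬b, w0   [¬◇-rule on 5 via w0Rw0]
8. ¬(b ∨ a), w1   [◇-rule on 2: fresh world w1, w0Rw1]
9. ¬b, w1   [¬∨-rule on 8]
10. ¬a, w1   [¬∨-rule on 8]
11. ◇b, w1   [□-rule on 4 via w0Rw1]
12. b, w2   [◇-rule on 6: fresh world w2, w0Rw2]
13. ◇b, w2   [□-rule on 4 via w0Rw2]
14. ¬b, w2   [¬◇-rule on 5 via w0Rw2]
Accessibility: w0Rw0, w0Rw1, w0Rw2, w1Rw1, w2Rw2
Branch closes: b and ¬b both at w2.
All branches of the tableau close; one closing branch shown above.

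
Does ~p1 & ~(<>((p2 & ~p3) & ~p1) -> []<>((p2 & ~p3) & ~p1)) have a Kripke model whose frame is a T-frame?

Yes, satisfiable

1. ~p1 & ~(<>((p2 & ~p3) & ~p1) -> []<>((p2 & ~p3) & ~p1)), w0
2. ~p1, w0
3. ~(<>((p2 & ~p3) & ~p1) -> []<>((p2 & ~p3) & ~p1)), w0
4. <>((p2 & ~p3) & ~p1), w0
5. ~[]<>((p2 & ~p3) & ~p1), w0
6. (p2 & ~p3) & ~p1, w1
7. p2 & ~p3, w1
8. ~p1, w1
9. p2, w1
10. ~p3, w1
11. ~<>((p2 & ~p3) & ~p1), w2
12. ~((p2 & ~p3) & ~p1), w2
13. p1, w2
Accessibility: w0Rw0, w0Rw1, w0Rw2, w1Rw1, w2Rw2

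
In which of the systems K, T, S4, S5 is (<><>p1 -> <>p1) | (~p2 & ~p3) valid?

S4, S5

T-tableau for the negation ~((<><>p1 -> <>p1) | (~p2 & ~p3)):
1. ~((<><>p1 -> <>p1) | (~p2 & ~p3)), u
2. ~(<><>p1 -> <>p1), u
3. ~(~p2 & ~p3), u
4. <><>p1, u
5. ~<>p1, u
6. ~p1, u
7. p3, u
8. <>p1, v
9. ~p1, v
10. p1, w
Accessibility: uRu, uRv, vRv, vRw, wRw
Complete open branch: countermodel on a T-frame, so not valid in T, nor in K (the same frame is also a K-frame).
S4-tableau for the negation ~((<><>p1 -> <>p1) | (~p2 & ~p3)):
1. ~((<><>p1 -> <>p1) | (~p2 & ~p3)), u
2. ~(<><>p1 -> <>p1), u
3. ~(~p2 & ~p3), u
4. <><>p1, u
5. ~<>p1, u
6. ~p1, u
7. p3, u
8. <>p1, v
9. ~p1, v
10. p1, w
11. ~p1, w
Accessibility: uRu, uRv, uRw, vRv, vRw, wRw
Branch closes: p1 and ~p1 both at w.
Every branch closes (one shown): valid in S4, hence also in S5 (every theorem of S4 is a theorem of S5).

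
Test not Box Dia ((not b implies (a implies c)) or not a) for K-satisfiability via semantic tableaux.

Satisfiable (open branch found)

1. not Box Dia ((not b implies (a implies c)) or not a), u
2. not Dia ((not b implies (a implies c)) or not a), v
Accessibility: uRv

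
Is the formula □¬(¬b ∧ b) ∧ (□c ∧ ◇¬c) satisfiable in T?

No, unsatisfiable

1. □¬(¬b ∧ b) ∧ (□c ∧ ◇¬c), u
2. □¬(¬b ∧ b), u
3. □c ∧ ◇¬c, u
4. □c, u
5. ◇¬c, u
6. ¬(¬b ∧ b), u
7. c, u
8. ¬b, u
9. ¬c, v
10. ¬(¬b ∧ b), v
11. c, v
Accessibility: uRu, uRv, vRv
Branch closes: c and ¬c both at v.
(One branch shown.) All branches close.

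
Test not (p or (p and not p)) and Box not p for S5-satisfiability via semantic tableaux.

Yes, satisfiable

1. not (p or (p and not p)) and Box not p, w0
2. not (p or (p and not p)), w0
3. Box not p, w0
4. not p, w0
5. not (p and not p), w0
Accessibility: w0Rw0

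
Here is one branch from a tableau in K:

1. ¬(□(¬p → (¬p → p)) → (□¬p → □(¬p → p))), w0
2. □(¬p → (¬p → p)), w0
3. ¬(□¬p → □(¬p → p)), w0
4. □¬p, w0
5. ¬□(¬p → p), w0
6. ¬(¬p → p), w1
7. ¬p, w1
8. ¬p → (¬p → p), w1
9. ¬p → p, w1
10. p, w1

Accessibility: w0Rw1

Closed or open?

Yes, closed

Both p and ¬p appear at w1.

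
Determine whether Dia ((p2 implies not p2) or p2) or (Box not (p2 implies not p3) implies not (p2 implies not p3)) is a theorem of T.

Tableau for the negation not (Dia ((p2 implies not p2) or p2) or (Box not (p2 implies not p3) implies not (p2 implies not p3))):
1. not (Dia ((p2 implies not p2) or p2) or (Box not (p2 implies not p3) implies not (p2 implies not p3))), u
2. not Dia ((p2 implies not p2) or p2), u   [neg-or-rule on 1]
3. not (Box not (p2 implies not p3) implies not (p2 implies not p3)), u   [neg-or-rule on 1]
4. Box not (p2 implies not p3), u   [neg-implies-rule on 3]
5. p2 implies not p3, u   [neg-implies-rule on 3]
6. not ((p2 implies not p2) or p2), u   [neg-Dia-rule on 2 via uRu]
7. not (p2 implies not p2), u   [neg-or-rule on 6]
8. not p2, u   [neg-or-rule on 6]
9. p2, u   [neg-implies-rule on 7]
Accessibility: uRu
Branch closes: p2 and not p2 both at u.
All branches of the negation close; one closing branch shown above.

Valid in T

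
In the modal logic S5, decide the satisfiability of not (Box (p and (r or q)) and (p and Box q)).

1. not (Box (p and (r or q)) and (p and Box q)), u
2. not (p and Box q), u   [neg-and-rule on 1 (branches; this branch)]
3. not Box q, u   [neg-and-rule on 2 (branches; this branch)]
4. not q, v   [neg-Box-rule on 3: fresh world v, uRv]
Accessibility: uRu, uRv, vRu, vRv

Yes, satisfiable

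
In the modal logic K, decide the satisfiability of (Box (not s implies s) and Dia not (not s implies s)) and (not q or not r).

1. (Box (not s implies s) and Dia not (not s implies s)) and (not q or not r), w0
2. Box (not s implies s) and Dia not (not s implies s), w0
3. not q or not r, w0
4. Box (not s implies s), w0
5. Dia not (not s implies s), w0
6. not r, w0
7. not (not s implies s), w1
8. not s, w1
9. not s implies s, w1
10. s, w1
Accessibility: w0Rw1
Branch closes: s and not s both at w1.
Every branch closes; the branch above is one of them.

No, unsatisfiable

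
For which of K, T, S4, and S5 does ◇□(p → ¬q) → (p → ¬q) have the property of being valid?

S5

S5-tableau for the negation ¬(◇□(p → ¬q) → (p → ¬q)):
1. ¬(◇□(p → ¬q) → (p → ¬q)), w0
2. ◇□(p → ¬q), w0
3. ¬(p → ¬q), w0
4. p, w0
5. q, w0
6. □(p → ¬q), w1
7. p → ¬q, w0
8. p → ¬q, w1
9. ¬q, w0
Accessibility: w0Rw0, w0Rw1, w1Rw0, w1Rw1
Branch closes: q and ¬q both at w0.
Every branch closes (one shown): valid in S5.
S4-tableau for the negation ¬(◇□(p → ¬q) → (p → ¬q)):
1. ¬(◇□(p → ¬q) → (p → ¬q)), w0
2. ◇□(p → ¬q), w0
3. ¬(p → ¬q), w0
4. p, w0
5. q, w0
6. □(p → ¬q), w1
7. p → ¬q, w1
8. ¬q, w1
Accessibility: w0Rw0, w0Rw1, w1Rw1
Complete open branch: countermodel on an S4-frame, so not valid in S4, nor in K, T (the same frame is also a K-frame and a T-frame).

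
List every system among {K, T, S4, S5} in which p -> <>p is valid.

K-tableau for the negation ~(p -> <>p):
1. ~(p -> <>p), 0
2. p, 0
3. ~<>p, 0
Complete open branch: countermodel on a K-frame, so not valid in K.
T-tableau for the negation ~(p -> <>p):
1. ~(p -> <>p), 0
2. p, 0
3. ~<>p, 0
4. ~p, 0
Accessibility: 0R0
Branch closes: p and ~p both at 0.
Every branch closes (one shown): valid in T, hence also in S4, S5 (every theorem of T is a theorem of S4 and S5).

T, S4, S5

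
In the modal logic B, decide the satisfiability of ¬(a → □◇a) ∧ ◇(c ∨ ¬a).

Unsatisfiable (every branch closes)

1. ¬(a → □◇a) ∧ ◇(c ∨ ¬a), w0
2. ¬(a → □◇a), w0   [∧-rule on 1]
3. ◇(c ∨ ¬a), w0   [∧-rule on 1]
4. a, w0   [¬→-rule on 2]
5. ¬□◇a, w0   [¬→-rule on 2]
6. c ∨ ¬a, w1   [◇-rule on 3: fresh world w1, w0Rw1]
7. ¬a, w1   [∨-rule on 6 (branches; this branch)]
8. ¬◇a, w2   [¬□-rule on 5: fresh world w2, w0Rw2]
9. ¬a, w0   [¬◇-rule on 8 via w2Rw0]
Accessibility: w0Rw0, w0Rw1, w0Rw2, w1Rw0, w1Rw1, w2Rw0, w2Rw2
Branch closes: a and ¬a both at w0.
(One branch shown.) All branches close.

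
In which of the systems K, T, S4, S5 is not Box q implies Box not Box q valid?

S5

S5-tableau for the negation not (not Box q implies Box not Box q):
1. not (not Box q implies Box not Box q), u
2. not Box q, u
3. not Box not Box q, u
4. not q, v
5. Box q, w
6. q, u
7. q, v
Accessibility: uRu, uRv, uRw, vRu, vRv, vRw, wRu, wRv, wRw
Branch closes: q and not q both at v.
Every branch closes (one shown): valid in S5.
S4-tableau for the negation not (not Box q implies Box not Box q):
1. not (not Box q implies Box not Box q), u
2. not Box q, u
3. not Box not Box q, u
4. not q, v
5. Box q, w
6. q, w
Accessibility: uRu, uRv, uRw, vRv, wRw
Complete open branch: countermodel on an S4-frame, so not valid in S4, nor in K, T (the same frame is also a K-frame and a T-frame).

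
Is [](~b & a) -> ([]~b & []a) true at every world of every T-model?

Tableau for the negation ~([](~b & a) -> ([]~b & []a)):
1. ~([](~b & a) -> ([]~b & []a)), u
2. [](~b & a), u
3. ~([]~b & []a), u
4. ~b & a, u
5. ~b, u
6. a, u
7. ~[]a, u
8. ~a, v
9. ~b & a, v
10. ~b, v
11. a, v
Accessibility: uRu, uRv, vRv
Branch closes: a and ~a both at v.
Every branch of the negation's tableau closes; the branch above is one of them.

Valid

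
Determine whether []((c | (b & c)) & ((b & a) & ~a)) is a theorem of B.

Invalid (countermodel exists)

Tableau for the negation ~[]((c | (b & c)) & ((b & a) & ~a)):
1. ~[]((c | (b & c)) & ((b & a) & ~a)), u
2. ~((c | (b & c)) & ((b & a) & ~a)), v   [~[]-rule on 1: fresh world v, uRv]
3. ~((b & a) & ~a), v   [~&-rule on 2 (branches; this branch)]
4. a, v   [~&-rule on 3 (branches; this branch)]
Accessibility: uRu, uRv, vRu, vRv
The negation has an open branch (countermodel exists).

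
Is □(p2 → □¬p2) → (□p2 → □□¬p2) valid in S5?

Valid in S5

Tableau for the negation ¬(□(p2 → □¬p2) → (□p2 → □□¬p2)):
1. ¬(□(p2 → □¬p2) → (□p2 → □□¬p2)), 0
2. □(p2 → □¬p2), 0
3. ¬(□p2 → □□¬p2), 0
4. □p2, 0
5. ¬□□¬p2, 0
6. p2 → □¬p2, 0
7. p2, 0
8. □¬p2, 0
9. ¬p2, 0
Accessibility: 0R0
Branch closes: p2 and ¬p2 both at 0.
Every branch of the negation's tableau closes; the branch above is one of them.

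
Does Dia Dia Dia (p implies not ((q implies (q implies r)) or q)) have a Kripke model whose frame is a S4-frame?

1. Dia Dia Dia (p implies not ((q implies (q implies r)) or q)), w0
2. Dia Dia (p implies not ((q implies (q implies r)) or q)), w1
3. Dia (p implies not ((q implies (q implies r)) or q)), w2
4. p implies not ((q implies (q implies r)) or q), w3
5. not p, w3
Accessibility: w0Rw0, w0Rw1, w0Rw2, w0Rw3, w1Rw1, w1Rw2, w1Rw3, w2Rw2, w2Rw3, w3Rw3

Satisfiable (open branch found)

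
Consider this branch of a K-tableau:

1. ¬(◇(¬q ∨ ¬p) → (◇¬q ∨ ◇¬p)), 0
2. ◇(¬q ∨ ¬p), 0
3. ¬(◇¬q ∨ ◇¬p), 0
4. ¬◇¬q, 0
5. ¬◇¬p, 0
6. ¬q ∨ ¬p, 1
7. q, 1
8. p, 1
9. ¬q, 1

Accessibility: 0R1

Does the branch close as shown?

Both q and ¬q appear at 1.

Yes, closed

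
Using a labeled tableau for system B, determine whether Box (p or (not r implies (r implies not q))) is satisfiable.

Yes, satisfiable

1. Box (p or (not r implies (r implies not q))), w0
2. p or (not r implies (r implies not q)), w0
3. not r implies (r implies not q), w0
4. r implies not q, w0
5. not q, w0
Accessibility: w0Rw0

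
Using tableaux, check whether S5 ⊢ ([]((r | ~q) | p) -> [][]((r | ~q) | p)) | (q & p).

Valid in S5

Tableau for the negation ~(([]((r | ~q) | p) -> [][]((r | ~q) | p)) | (q & p)):
1. ~(([]((r | ~q) | p) -> [][]((r | ~q) | p)) | (q & p)), w0
2. ~([]((r | ~q) | p) -> [][]((r | ~q) | p)), w0
3. ~(q & p), w0
4. []((r | ~q) | p), w0
5. ~[][]((r | ~q) | p), w0
6. (r | ~q) | p, w0
7. ~p, w0
8. r | ~q, w0
9. ~q, w0
10. ~[]((r | ~q) | p), w1
11. (r | ~q) | p, w1
12. r | ~q, w1
13. ~q, w1
14. ~((r | ~q) | p), w2
15. ~(r | ~q), w2
16. ~p, w2
17. ~r, w2
18. q, w2
19. (r | ~q) | p, w2
20. r | ~q, w2
21. ~q, w2
Accessibility: w0Rw0, w0Rw1, w0Rw2, w1Rw0, w1Rw1, w1Rw2, w2Rw0, w2Rw1, w2Rw2
Branch closes: q and ~q both at w2.
All branches of the negation close; one closing branch shown above.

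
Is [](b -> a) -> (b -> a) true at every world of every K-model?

Invalid (countermodel exists)

Tableau for the negation ~([](b -> a) -> (b -> a)):
1. ~([](b -> a) -> (b -> a)), w0
2. [](b -> a), w0   [~->-rule on 1]
3. ~(b -> a), w0   [~->-rule on 1]
4. b, w0   [~->-rule on 3]
5. ~a, w0   [~->-rule on 3]
The negation has an open branch (countermodel exists).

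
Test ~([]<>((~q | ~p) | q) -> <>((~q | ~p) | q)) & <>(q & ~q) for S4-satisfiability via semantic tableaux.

1. ~([]<>((~q | ~p) | q) -> <>((~q | ~p) | q)) & <>(q & ~q), w0
2. ~([]<>((~q | ~p) | q) -> <>((~q | ~p) | q)), w0   [&-rule on 1]
3. <>(q & ~q), w0   [&-rule on 1]
4. []<>((~q | ~p) | q), w0   [~->-rule on 2]
5. ~<>((~q | ~p) | q), w0   [~->-rule on 2]
6. <>((~q | ~p) | q), w0   [[]-rule on 4 via w0Rw0]
7. ~((~q | ~p) | q), w0   [~<>-rule on 5 via w0Rw0]
8. ~(~q | ~p), w0   [~|-rule on 7]
9. ~q, w0   [~|-rule on 7]
10. q, w0   [~|-rule on 8]
11. p, w0   [~|-rule on 8]
Accessibility: w0Rw0
Branch closes: q and ~q both at w0.
(One branch shown.) All branches close.

Unsatisfiable (every branch closes)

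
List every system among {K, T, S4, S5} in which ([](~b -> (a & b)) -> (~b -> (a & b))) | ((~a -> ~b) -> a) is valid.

T, S4, S5

T-tableau for the negation ~(([](~b -> (a & b)) -> (~b -> (a & b))) | ((~a -> ~b) -> a)):
1. ~(([](~b -> (a & b)) -> (~b -> (a & b))) | ((~a -> ~b) -> a)), u
2. ~([](~b -> (a & b)) -> (~b -> (a & b))), u
3. ~((~a -> ~b) -> a), u
4. [](~b -> (a & b)), u
5. ~(~b -> (a & b)), u
6. ~a -> ~b, u
7. ~a, u
8. ~b, u
9. ~(a & b), u
10. ~b -> (a & b), u
11. a & b, u
12. a, u
13. b, u
Accessibility: uRu
Branch closes: a and ~a both at u.
Every branch closes (one shown): valid in T, hence also in S4, S5 (every theorem of T is a theorem of S4 and S5).
K-tableau for the negation ~(([](~b -> (a & b)) -> (~b -> (a & b))) | ((~a -> ~b) -> a)):
1. ~(([](~b -> (a & b)) -> (~b -> (a & b))) | ((~a -> ~b) -> a)), u
2. ~([](~b -> (a & b)) -> (~b -> (a & b))), u
3. ~((~a -> ~b) -> a), u
4. [](~b -> (a & b)), u
5. ~(~b -> (a & b)), u
6. ~a -> ~b, u
7. ~a, u
8. ~b, u
9. ~(a & b), u
Complete open branch: countermodel on a K-frame, so not valid in K.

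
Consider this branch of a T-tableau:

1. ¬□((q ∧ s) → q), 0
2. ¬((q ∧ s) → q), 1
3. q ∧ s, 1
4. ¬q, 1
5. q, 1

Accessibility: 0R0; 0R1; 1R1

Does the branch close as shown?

Both q and ¬q appear at 1.

Yes, closed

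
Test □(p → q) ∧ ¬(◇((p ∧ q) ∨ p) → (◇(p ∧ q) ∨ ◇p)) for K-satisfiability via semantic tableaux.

1. □(p → q) ∧ ¬(◇((p ∧ q) ∨ p) → (◇(p ∧ q) ∨ ◇p)), u
2. □(p → q), u   [∧-rule on 1]
3. ¬(◇((p ∧ q) ∨ p) → (◇(p ∧ q) ∨ ◇p)), u   [∧-rule on 1]
4. ◇((p ∧ q) ∨ p), u   [¬→-rule on 3]
5. ¬(◇(p ∧ q) ∨ ◇p), u   [¬→-rule on 3]
6. ¬◇(p ∧ q), u   [¬∨-rule on 5]
7. ¬◇p, u   [¬∨-rule on 5]
8. (p ∧ q) ∨ p, v   [◇-rule on 4: fresh world v, uRv]
9. p → q, v   [□-rule on 2 via uRv]
10. ¬(p ∧ q), v   [¬◇-rule on 6 via uRv]
11. ¬p, v   [¬◇-rule on 7 via uRv]
12. p ∧ q, v   [∨-rule on 8 (branches; this branch)]
13. p, v   [∧-rule on 12]
14. q, v   [∧-rule on 12]
Accessibility: uRv
Branch closes: p and ¬p both at v.
All branches of the tableau close; one closing branch shown above.

No, unsatisfiable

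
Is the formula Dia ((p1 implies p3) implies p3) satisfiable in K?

Satisfiable (open branch found)

1. Dia ((p1 implies p3) implies p3), 0
2. (p1 implies p3) implies p3, 1   [Dia-rule on 1: fresh world 1, 0R1]
3. p3, 1   [implies-rule on 2 (branches; this branch)]
Accessibility: 0R1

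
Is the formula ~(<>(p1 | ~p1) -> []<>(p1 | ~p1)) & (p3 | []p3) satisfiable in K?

Yes, satisfiable

1. ~(<>(p1 | ~p1) -> []<>(p1 | ~p1)) & (p3 | []p3), 0
2. ~(<>(p1 | ~p1) -> []<>(p1 | ~p1)), 0   [&-rule on 1]
3. p3 | []p3, 0   [&-rule on 1]
4. <>(p1 | ~p1), 0   [~->-rule on 2]
5. ~[]<>(p1 | ~p1), 0   [~->-rule on 2]
6. []p3, 0   [|-rule on 3 (branches; this branch)]
7. p1 | ~p1, 1   [<>-rule on 4: fresh world 1, 0R1]
8. p3, 1   [[]-rule on 6 via 0R1]
9. ~p1, 1   [|-rule on 7 (branches; this branch)]
10. ~<>(p1 | ~p1), 2   [~[]-rule on 5: fresh world 2, 0R2]
11. p3, 2   [[]-rule on 6 via 0R2]
Accessibility: 0R1, 0R2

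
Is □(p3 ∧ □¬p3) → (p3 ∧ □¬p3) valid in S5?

Tableau for the negation ¬(□(p3 ∧ □¬p3) → (p3 ∧ □¬p3)):
1. ¬(□(p3 ∧ □¬p3) → (p3 ∧ □¬p3)), u
2. □(p3 ∧ □¬p3), u   [¬→-rule on 1]
3. ¬(p3 ∧ □¬p3), u   [¬→-rule on 1]
4. p3 ∧ □¬p3, u   [□-rule on 2 via uRu]
5. p3, u   [∧-rule on 4]
6. □¬p3, u   [∧-rule on 4]
7. ¬p3, u   [□-rule on 6 via uRu]
Accessibility: uRu
Branch closes: p3 and ¬p3 both at u.
All branches of the negation close; one closing branch shown above.

Yes, valid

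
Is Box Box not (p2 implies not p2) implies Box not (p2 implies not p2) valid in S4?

Tableau for the negation not (Box Box not (p2 implies not p2) implies Box not (p2 implies not p2)):
1. not (Box Box not (p2 implies not p2) implies Box not (p2 implies not p2)), 0
2. Box Box not (p2 implies not p2), 0
3. not Box not (p2 implies not p2), 0
4. Box not (p2 implies not p2), 0
5. not (p2 implies not p2), 0
6. p2, 0
7. p2 implies not p2, 1
8. Box not (p2 implies not p2), 1
9. not (p2 implies not p2), 1
10. p2, 1
11. not p2, 1
Accessibility: 0R0, 0R1, 1R1
Branch closes: p2 and not p2 both at 1.
All branches of the negation close; one closing branch shown above.

Valid in S4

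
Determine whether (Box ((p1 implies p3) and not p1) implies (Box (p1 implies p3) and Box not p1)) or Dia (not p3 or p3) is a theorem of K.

Tableau for the negation not ((Box ((p1 implies p3) and not p1) implies (Box (p1 implies p3) and Box not p1)) or Dia (not p3 or p3)):
1. not ((Box ((p1 implies p3) and not p1) implies (Box (p1 implies p3) and Box not p1)) or Dia (not p3 or p3)), u
2. not (Box ((p1 implies p3) and not p1) implies (Box (p1 implies p3) and Box not p1)), u
3. not Dia (not p3 or p3), u
4. Box ((p1 implies p3) and not p1), u
5. not (Box (p1 implies p3) and Box not p1), u
6. not Box (p1 implies p3), u
7. not (p1 implies p3), v
8. p1, v
9. not p3, v
10. not (not p3 or p3), v
11. p3, v
Accessibility: uRv
Branch closes: p3 and not p3 both at v.
Every branch of the negation's tableau closes; the branch above is one of them.

Yes, valid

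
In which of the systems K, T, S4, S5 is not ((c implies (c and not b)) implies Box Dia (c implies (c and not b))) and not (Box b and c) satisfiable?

S5-tableau for the formula:
1. not ((c implies (c and not b)) implies Box Dia (c implies (c and not b))) and not (Box b and c), u
2. not ((c implies (c and not b)) implies Box Dia (c implies (c and not b))), u
3. not (Box b and c), u
4. c implies (c and not b), u
5. not Box Dia (c implies (c and not b)), u
6. not Box b, u
7. c and not b, u
8. c, u
9. not b, u
10. not Dia (c implies (c and not b)), v
11. not (c implies (c and not b)), u
12. not (c and not b), u
13. not (c implies (c and not b)), v
14. c, v
15. not (c and not b), v
16. b, u
Accessibility: uRu, uRv, vRu, vRv
Branch closes: b and not b both at u.
Every branch closes (one shown): unsatisfiable in S5.
S4-tableau for the formula:
1. not ((c implies (c and not b)) implies Box Dia (c implies (c and not b))) and not (Box b and c), u
2. not ((c implies (c and not b)) implies Box Dia (c implies (c and not b))), u
3. not (Box b and c), u
4. c implies (c and not b), u
5. not Box Dia (c implies (c and not b)), u
6. not c, u
7. not Dia (c implies (c and not b)), v
8. not (c implies (c and not b)), v
9. c, v
10. not (c and not b), v
11. b, v
Accessibility: uRu, uRv, vRv
Complete open branch: satisfiable in S4, hence also in K, T (this S4-model is also a K-model and a T-model).

K, T, S4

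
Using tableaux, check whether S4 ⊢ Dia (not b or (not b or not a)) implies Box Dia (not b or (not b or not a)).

Invalid (countermodel exists)

Tableau for the negation not (Dia (not b or (not b or not a)) implies Box Dia (not b or (not b or not a))):
1. not (Dia (not b or (not b or not a)) implies Box Dia (not b or (not b or not a))), w0
2. Dia (not b or (not b or not a)), w0
3. not Box Dia (not b or (not b or not a)), w0
4. not b or (not b or not a), w1
5. not b or not a, w1
6. not a, w1
7. not Dia (not b or (not b or not a)), w2
8. not (not b or (not b or not a)), w2
9. b, w2
10. not (not b or not a), w2
11. a, w2
Accessibility: w0Rw0, w0Rw1, w0Rw2, w1Rw1, w2Rw2
The negation has an open branch (countermodel exists).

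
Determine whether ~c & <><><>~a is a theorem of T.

Tableau for the negation ~(~c & <><><>~a):
1. ~(~c & <><><>~a), u
2. ~<><><>~a, u   [~&-rule on 1 (branches; this branch)]
3. ~<><>~a, u   [~<>-rule on 2 via uRu]
4. ~<>~a, u   [~<>-rule on 3 via uRu]
5. a, u   [~<>-rule on 4 via uRu]
Accessibility: uRu
The negation has an open branch (countermodel exists).

Invalid (countermodel exists)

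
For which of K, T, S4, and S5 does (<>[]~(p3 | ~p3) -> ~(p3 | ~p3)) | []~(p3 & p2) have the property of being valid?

K-tableau for the negation ~((<>[]~(p3 | ~p3) -> ~(p3 | ~p3)) | []~(p3 & p2)):
1. ~((<>[]~(p3 | ~p3) -> ~(p3 | ~p3)) | []~(p3 & p2)), u
2. ~(<>[]~(p3 | ~p3) -> ~(p3 | ~p3)), u   [~|-rule on 1]
3. ~[]~(p3 & p2), u   [~|-rule on 1]
4. <>[]~(p3 | ~p3), u   [~->-rule on 2]
5. p3 | ~p3, u   [~->-rule on 2]
6. ~p3, u   [|-rule on 5 (branches; this branch)]
7. p3 & p2, v   [~[]-rule on 3: fresh world v, uRv]
8. p3, v   [&-rule on 7]
9. p2, v   [&-rule on 7]
10. []~(p3 | ~p3), w   [<>-rule on 4: fresh world w, uRw]
Accessibility: uRv, uRw
Complete open branch: countermodel on a K-frame, so not valid in K.
T-tableau for the negation ~((<>[]~(p3 | ~p3) -> ~(p3 | ~p3)) | []~(p3 & p2)):
1. ~((<>[]~(p3 | ~p3) -> ~(p3 | ~p3)) | []~(p3 & p2)), u
2. ~(<>[]~(p3 | ~p3) -> ~(p3 | ~p3)), u   [~|-rule on 1]
3. ~[]~(p3 & p2), u   [~|-rule on 1]
4. <>[]~(p3 | ~p3), u   [~->-rule on 2]
5. p3 | ~p3, u   [~->-rule on 2]
6. ~p3, u   [|-rule on 5 (branches; this branch)]
7. p3 & p2, v   [~[]-rule on 3: fresh world v, uRv]
8. p3, v   [&-rule on 7]
9. p2, v   [&-rule on 7]
10. []~(p3 | ~p3), w   [<>-rule on 4: fresh world w, uRw]
11. ~(p3 | ~p3), w   [[]-rule on 10 via wRw]
12. ~p3, w   [~|-rule on 11]
13. p3, w   [~|-rule on 11]
Accessibility: uRu, uRv, uRw, vRv, wRw
Branch closes: p3 and ~p3 both at w.
Every branch closes (one shown): valid in T, hence also in S4, S5 (every theorem of T is a theorem of S4 and S5).

T, S4, S5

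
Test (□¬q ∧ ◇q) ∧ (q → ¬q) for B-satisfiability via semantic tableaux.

Unsatisfiable

1. (□¬q ∧ ◇q) ∧ (q → ¬q), w0
2. □¬q ∧ ◇q, w0
3. q → ¬q, w0
4. □¬q, w0
5. ◇q, w0
6. ¬q, w0
7. q, w1
8. ¬q, w1
Accessibility: w0Rw0, w0Rw1, w1Rw0, w1Rw1
Branch closes: q and ¬q both at w1.
Every branch closes; the branch above is one of them.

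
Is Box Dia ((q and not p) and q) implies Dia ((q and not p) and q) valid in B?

Tableau for the negation not (Box Dia ((q and not p) and q) implies Dia ((q and not p) and q)):
1. not (Box Dia ((q and not p) and q) implies Dia ((q and not p) and q)), 0
2. Box Dia ((q and not p) and q), 0   [neg-implies-rule on 1]
3. not Dia ((q and not p) and q), 0   [neg-implies-rule on 1]
4. Dia ((q and not p) and q), 0   [Box-rule on 2 via 0R0]
5. not ((q and not p) and q), 0   [neg-Dia-rule on 3 via 0R0]
6. not (q and not p), 0   [neg-and-rule on 5 (branches; this branch)]
7. p, 0   [neg-and-rule on 6 (branches; this branch)]
8. (q and not p) and q, 1   [Dia-rule on 4: fresh world 1, 0R1]
9. q and not p, 1   [and-rule on 8]
10. q, 1   [and-rule on 8]
11. not p, 1   [and-rule on 9]
12. Dia ((q and not p) and q), 1   [Box-rule on 2 via 0R1]
13. not ((q and not p) and q), 1   [neg-Dia-rule on 3 via 0R1]
14. not (q and not p), 1   [neg-and-rule on 13 (branches; this branch)]
15. p, 1   [neg-and-rule on 14 (branches; this branch)]
Accessibility: 0R0, 0R1, 1R0, 1R1
Branch closes: p and not p both at 1.
All branches of the negation close; one closing branch shown above.

Valid in B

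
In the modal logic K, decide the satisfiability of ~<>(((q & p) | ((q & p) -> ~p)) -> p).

1. ~<>(((q & p) | ((q & p) -> ~p)) -> p), w0

Yes, satisfiable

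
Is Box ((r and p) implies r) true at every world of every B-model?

Yes, valid

Tableau for the negation not Box ((r and p) implies r):
1. not Box ((r and p) implies r), 0
2. not ((r and p) implies r), 1
3. r and p, 1
4. not r, 1
5. r, 1
6. p, 1
Accessibility: 0R0, 0R1, 1R0, 1R1
Branch closes: r and not r both at 1.
Every branch of the negation's tableau closes; the branch above is one of them.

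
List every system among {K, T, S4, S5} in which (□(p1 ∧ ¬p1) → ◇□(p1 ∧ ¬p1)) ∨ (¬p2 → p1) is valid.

T-tableau for the negation ¬((□(p1 ∧ ¬p1) → ◇□(p1 ∧ ¬p1)) ∨ (¬p2 → p1)):
1. ¬((□(p1 ∧ ¬p1) → ◇□(p1 ∧ ¬p1)) ∨ (¬p2 → p1)), 0
2. ¬(□(p1 ∧ ¬p1) → ◇□(p1 ∧ ¬p1)), 0   [¬∨-rule on 1]
3. ¬(¬p2 → p1), 0   [¬∨-rule on 1]
4. □(p1 ∧ ¬p1), 0   [¬→-rule on 2]
5. ¬◇□(p1 ∧ ¬p1), 0   [¬→-rule on 2]
6. ¬p2, 0   [¬→-rule on 3]
7. ¬p1, 0   [¬→-rule on 3]
8. p1 ∧ ¬p1, 0   [□-rule on 4 via 0R0]
9. p1, 0   [∧-rule on 8]
Accessibility: 0R0
Branch closes: p1 and ¬p1 both at 0.
Every branch closes (one shown): valid in T, hence also in S4, S5 (every theorem of T is a theorem of S4 and S5).
K-tableau for the negation ¬((□(p1 ∧ ¬p1) → ◇□(p1 ∧ ¬p1)) ∨ (¬p2 → p1)):
1. ¬((□(p1 ∧ ¬p1) → ◇□(p1 ∧ ¬p1)) ∨ (¬p2 → p1)), 0
2. ¬(□(p1 ∧ ¬p1) → ◇□(p1 ∧ ¬p1)), 0   [¬∨-rule on 1]
3. ¬(¬p2 → p1), 0   [¬∨-rule on 1]
4. □(p1 ∧ ¬p1), 0   [¬→-rule on 2]
5. ¬◇□(p1 ∧ ¬p1), 0   [¬→-rule on 2]
6. ¬p2, 0   [¬→-rule on 3]
7. ¬p1, 0   [¬→-rule on 3]
Complete open branch: countermodel on a K-frame, so not valid in K.

T, S4, S5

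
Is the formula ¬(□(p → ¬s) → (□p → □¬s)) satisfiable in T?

Unsatisfiable (every branch closes)

1. ¬(□(p → ¬s) → (□p → □¬s)), 0
2. □(p → ¬s), 0
3. ¬(□p → □¬s), 0
4. □p, 0
5. ¬□¬s, 0
6. p → ¬s, 0
7. p, 0
8. ¬s, 0
9. s, 1
10. p → ¬s, 1
11. p, 1
12. ¬s, 1
Accessibility: 0R0, 0R1, 1R1
Branch closes: s and ¬s both at 1.
(One branch shown.) All branches close.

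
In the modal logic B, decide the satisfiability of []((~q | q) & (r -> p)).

Yes, satisfiable

1. []((~q | q) & (r -> p)), 0
2. (~q | q) & (r -> p), 0
3. ~q | q, 0
4. r -> p, 0
5. q, 0
6. p, 0
Accessibility: 0R0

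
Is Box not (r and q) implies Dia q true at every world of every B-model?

Invalid (countermodel exists)

Tableau for the negation not (Box not (r and q) implies Dia q):
1. not (Box not (r and q) implies Dia q), u
2. Box not (r and q), u   [neg-implies-rule on 1]
3. not Dia q, u   [neg-implies-rule on 1]
4. not (r and q), u   [Box-rule on 2 via uRu]
5. not q, u   [neg-Dia-rule on 3 via uRu]
Accessibility: uRu
The negation has an open branch (countermodel exists).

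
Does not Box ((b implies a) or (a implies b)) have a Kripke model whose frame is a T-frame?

1. not Box ((b implies a) or (a implies b)), 0
2. not ((b implies a) or (a implies b)), 1
3. not (b implies a), 1
4. not (a implies b), 1
5. b, 1
6. not a, 1
7. a, 1
8. not b, 1
Accessibility: 0R0, 0R1, 1R1
Branch closes: a and not a both at 1.
Every branch closes; the branch above is one of them.

Unsatisfiable (every branch closes)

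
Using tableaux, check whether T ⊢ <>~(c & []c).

Tableau for the negation ~<>~(c & []c):
1. ~<>~(c & []c), u
2. c & []c, u   [~<>-rule on 1 via uRu]
3. c, u   [&-rule on 2]
4. []c, u   [&-rule on 2]
Accessibility: uRu
The negation has an open branch (countermodel exists).

Not valid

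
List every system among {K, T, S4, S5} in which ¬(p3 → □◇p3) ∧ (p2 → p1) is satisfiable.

S4-tableau for the formula:
1. ¬(p3 → □◇p3) ∧ (p2 → p1), w0
2. ¬(p3 → □◇p3), w0
3. p2 → p1, w0
4. p3, w0
5. ¬□◇p3, w0
6. p1, w0
7. ¬◇p3, w1
8. ¬p3, w1
Accessibility: w0Rw0, w0Rw1, w1Rw1
Complete open branch: satisfiable in S4, hence also in K, T (this S4-model is also a K-model and a T-model).
S5-tableau for the formula:
1. ¬(p3 → □◇p3) ∧ (p2 → p1), w0
2. ¬(p3 → □◇p3), w0
3. p2 → p1, w0
4. p3, w0
5. ¬□◇p3, w0
6. p1, w0
7. ¬◇p3, w1
8. ¬p3, w0
Accessibility: w0Rw0, w0Rw1, w1Rw0, w1Rw1
Branch closes: p3 and ¬p3 both at w0.
Every branch closes (one shown): unsatisfiable in S5.

K, T, S4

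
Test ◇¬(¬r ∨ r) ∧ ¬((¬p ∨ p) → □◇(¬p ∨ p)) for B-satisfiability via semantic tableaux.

No, unsatisfiable

1. ◇¬(¬r ∨ r) ∧ ¬((¬p ∨ p) → □◇(¬p ∨ p)), w0
2. ◇¬(¬r ∨ r), w0
3. ¬((¬p ∨ p) → □◇(¬p ∨ p)), w0
4. ¬p ∨ p, w0
5. ¬□◇(¬p ∨ p), w0
6. p, w0
7. ¬(¬r ∨ r), w1
8. r, w1
9. ¬r, w1
Accessibility: w0Rw0, w0Rw1, w1Rw0, w1Rw1
Branch closes: r and ¬r both at w1.
All branches of the tableau close; one closing branch shown above.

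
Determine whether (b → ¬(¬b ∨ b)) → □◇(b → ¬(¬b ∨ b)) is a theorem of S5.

Tableau for the negation ¬((b → ¬(¬b ∨ b)) → □◇(b → ¬(¬b ∨ b))):
1. ¬((b → ¬(¬b ∨ b)) → □◇(b → ¬(¬b ∨ b))), 0
2. b → ¬(¬b ∨ b), 0
3. ¬□◇(b → ¬(¬b ∨ b)), 0
4. ¬b, 0
5. ¬◇(b → ¬(¬b ∨ b)), 1
6. ¬(b → ¬(¬b ∨ b)), 0
7. b, 0
8. ¬b ∨ b, 0
Accessibility: 0R0, 0R1, 1R0, 1R1
Branch closes: b and ¬b both at 0.
All branches of the negation close; one closing branch shown above.

Yes, valid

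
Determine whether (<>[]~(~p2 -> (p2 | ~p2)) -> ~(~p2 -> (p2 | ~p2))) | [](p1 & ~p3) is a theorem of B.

Tableau for the negation ~((<>[]~(~p2 -> (p2 | ~p2)) -> ~(~p2 -> (p2 | ~p2))) | [](p1 & ~p3)):
1. ~((<>[]~(~p2 -> (p2 | ~p2)) -> ~(~p2 -> (p2 | ~p2))) | [](p1 & ~p3)), u
2. ~(<>[]~(~p2 -> (p2 | ~p2)) -> ~(~p2 -> (p2 | ~p2))), u   [~|-rule on 1]
3. ~[](p1 & ~p3), u   [~|-rule on 1]
4. <>[]~(~p2 -> (p2 | ~p2)), u   [~->-rule on 2]
5. ~p2 -> (p2 | ~p2), u   [~->-rule on 2]
6. p2 | ~p2, u   [->-rule on 5 (branches; this branch)]
7. ~p2, u   [|-rule on 6 (branches; this branch)]
8. ~(p1 & ~p3), v   [~[]-rule on 3: fresh world v, uRv]
9. p3, v   [~&-rule on 8 (branches; this branch)]
10. []~(~p2 -> (p2 | ~p2)), w   [<>-rule on 4: fresh world w, uRw]
11. ~(~p2 -> (p2 | ~p2)), u   [[]-rule on 10 via wRu]
12. ~(p2 | ~p2), u   [~->-rule on 11]
13. p2, u   [~|-rule on 12]
Accessibility: uRu, uRv, uRw, vRu, vRv, wRu, wRw
Branch closes: p2 and ~p2 both at u.
All branches of the negation close; one closing branch shown above.

Valid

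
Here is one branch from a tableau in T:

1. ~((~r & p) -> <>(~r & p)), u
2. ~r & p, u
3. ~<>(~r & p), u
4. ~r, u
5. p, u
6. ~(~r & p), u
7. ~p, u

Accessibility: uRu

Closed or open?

Closed

Both p and ~p appear at u.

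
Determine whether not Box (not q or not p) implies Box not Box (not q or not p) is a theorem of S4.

Tableau for the negation not (not Box (not q or not p) implies Box not Box (not q or not p)):
1. not (not Box (not q or not p) implies Box not Box (not q or not p)), 0
2. not Box (not q or not p), 0   [neg-implies-rule on 1]
3. not Box not Box (not q or not p), 0   [neg-implies-rule on 1]
4. not (not q or not p), 1   [neg-Box-rule on 2: fresh world 1, 0R1]
5. q, 1   [neg-or-rule on 4]
6. p, 1   [neg-or-rule on 4]
7. Box (not q or not p), 2   [neg-Box-rule on 3: fresh world 2, 0R2]
8. not q or not p, 2   [Box-rule on 7 via 2R2]
9. not p, 2   [or-rule on 8 (branches; this branch)]
Accessibility: 0R0, 0R1, 0R2, 1R1, 2R2
The negation has an open branch (countermodel exists).

Invalid (countermodel exists)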